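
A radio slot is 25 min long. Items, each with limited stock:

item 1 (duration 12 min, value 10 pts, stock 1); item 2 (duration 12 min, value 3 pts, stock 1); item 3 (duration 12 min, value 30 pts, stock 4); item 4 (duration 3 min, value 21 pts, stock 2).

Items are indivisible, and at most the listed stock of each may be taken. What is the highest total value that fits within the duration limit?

72 pts

Best selections within duration 25 and stock limits:
- 1×item 3 + 2×item 4: duration 18, value 72
- 2×item 3: duration 24, value 60
- 1×item 1 + 2×item 4: duration 18, value 52
- 1×item 3 + 1×item 4: duration 15, value 51
Best: 72 pts.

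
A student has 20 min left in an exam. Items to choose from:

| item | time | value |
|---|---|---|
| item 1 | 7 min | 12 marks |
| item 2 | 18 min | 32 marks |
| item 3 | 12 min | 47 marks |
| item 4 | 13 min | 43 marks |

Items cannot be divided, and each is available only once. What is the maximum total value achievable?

Check high-value combinations within 20 min:
- item 1+item 3: time 7+12=19, value 12+47=59
- item 1+item 4: time 7+13=20, value 12+43=55
- item 3: time 12, value 47
- item 4: time 13, value 43
- item 2: time 18, value 32
Best: 59 marks.

59 marks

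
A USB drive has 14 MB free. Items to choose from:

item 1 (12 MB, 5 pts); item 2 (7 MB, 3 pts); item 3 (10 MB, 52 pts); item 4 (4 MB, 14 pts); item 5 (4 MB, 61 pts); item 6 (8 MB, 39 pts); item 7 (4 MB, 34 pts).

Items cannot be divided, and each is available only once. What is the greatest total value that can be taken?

113 pts

Check high-value combinations within 14 MB:
- item 3+item 5: size 10+4=14, value 52+61=113
- item 4+item 5+item 7: size 4+4+4=12, value 14+61+34=109
- item 5+item 6: size 4+8=12, value 61+39=100
- item 5+item 7: size 4+4=8, value 61+34=95
- item 3+item 7: size 10+4=14, value 52+34=86
Best: 113 pts.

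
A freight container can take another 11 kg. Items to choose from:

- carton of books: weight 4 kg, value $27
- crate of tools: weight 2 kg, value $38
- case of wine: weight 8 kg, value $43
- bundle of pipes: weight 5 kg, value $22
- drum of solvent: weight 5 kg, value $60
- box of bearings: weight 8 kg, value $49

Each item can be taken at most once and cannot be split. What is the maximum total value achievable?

Check high-value combinations within 11 kg:
- carton of books+crate of tools+drum of solvent: weight 4+2+5=11, value 27+38+60=125
- crate of tools+drum of solvent: weight 2+5=7, value 38+60=98
- carton of books+drum of solvent: weight 4+5=9, value 27+60=87
- crate of tools+box of bearings: weight 2+8=10, value 38+49=87
- carton of books+crate of tools+bundle of pipes: weight 4+2+5=11, value 27+38+22=87
Best: $125.

$125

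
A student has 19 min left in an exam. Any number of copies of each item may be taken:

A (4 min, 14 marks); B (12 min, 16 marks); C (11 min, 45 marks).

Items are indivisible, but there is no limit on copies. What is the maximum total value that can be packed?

Best value-per-unit is C at 45/11; filling with it alone gives 1×45 = 45.
Optimal mix: 2×A + 1×C → time 19, value 73.

73 marks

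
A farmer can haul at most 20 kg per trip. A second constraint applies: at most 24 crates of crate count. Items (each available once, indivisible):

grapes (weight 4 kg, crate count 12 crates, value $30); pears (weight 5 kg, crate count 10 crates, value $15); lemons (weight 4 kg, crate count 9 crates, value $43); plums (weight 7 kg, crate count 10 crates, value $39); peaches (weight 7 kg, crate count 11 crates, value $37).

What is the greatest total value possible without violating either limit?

$82

Feasible sets respecting both limits:
- lemons+plums: weight 11, crate count 19, value 82
- lemons+peaches: weight 11, crate count 20, value 80
- plums+peaches: weight 14, crate count 21, value 76
Best: $82.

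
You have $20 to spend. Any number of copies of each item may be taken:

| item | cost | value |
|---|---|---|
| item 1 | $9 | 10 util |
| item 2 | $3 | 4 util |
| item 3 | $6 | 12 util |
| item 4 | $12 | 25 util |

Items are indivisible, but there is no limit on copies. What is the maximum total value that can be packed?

37 util

Best value-per-unit is item 4 at 25/12; filling with it alone gives 1×25 = 25.
Optimal mix: 1×item 3 + 1×item 4 → cost 18, value 37.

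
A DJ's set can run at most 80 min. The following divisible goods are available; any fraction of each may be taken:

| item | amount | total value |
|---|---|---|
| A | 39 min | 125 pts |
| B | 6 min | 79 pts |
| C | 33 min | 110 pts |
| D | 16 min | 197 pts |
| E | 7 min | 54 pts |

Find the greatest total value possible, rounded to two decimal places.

497.69

Take in order of value per unit:
- B (79/6 per unit): all 6 → value 79, running total 79.00
- D (197/16 per unit): all 16 → value 197, running total 276.00
- E (54/7 per unit): all 7 → value 54, running total 330.00
- C (110/33 per unit): all 33 → value 110, running total 440.00
- A (125/39 per unit): 18 of 39 → value 18×125/39 = 57.6923, running total 497.69
Total 497.69.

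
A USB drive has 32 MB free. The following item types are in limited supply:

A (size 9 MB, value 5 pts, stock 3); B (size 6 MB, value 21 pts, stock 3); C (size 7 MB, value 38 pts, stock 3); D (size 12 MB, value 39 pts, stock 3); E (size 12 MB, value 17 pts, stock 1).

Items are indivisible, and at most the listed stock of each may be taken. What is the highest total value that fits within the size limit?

139 pts

Best selections within size 32 and stock limits:
- 3×B + 2×C: size 32, value 139
- 1×B + 2×C + 1×D: size 32, value 136
- 1×B + 3×C: size 27, value 135
- 1×A + 3×C: size 30, value 119
Best: 139 pts.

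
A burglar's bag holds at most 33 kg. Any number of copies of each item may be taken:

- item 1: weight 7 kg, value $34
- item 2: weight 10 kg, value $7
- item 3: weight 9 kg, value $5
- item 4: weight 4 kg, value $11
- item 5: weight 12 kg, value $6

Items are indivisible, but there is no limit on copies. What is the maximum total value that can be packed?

$147

Best value-per-unit is item 1 at 34/7; filling with it alone gives 4×34 = 136.
Optimal mix: 4×item 1 + 1×item 4 → weight 32, value 147.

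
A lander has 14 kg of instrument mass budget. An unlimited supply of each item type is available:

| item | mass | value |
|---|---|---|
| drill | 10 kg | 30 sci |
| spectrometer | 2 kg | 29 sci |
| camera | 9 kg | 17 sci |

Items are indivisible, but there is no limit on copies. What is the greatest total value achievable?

Best value-per-unit is spectrometer at 29/2, and filling with it alone uses mass 7×2=14. No mix of the others beats 7×29 = 203.

203 sci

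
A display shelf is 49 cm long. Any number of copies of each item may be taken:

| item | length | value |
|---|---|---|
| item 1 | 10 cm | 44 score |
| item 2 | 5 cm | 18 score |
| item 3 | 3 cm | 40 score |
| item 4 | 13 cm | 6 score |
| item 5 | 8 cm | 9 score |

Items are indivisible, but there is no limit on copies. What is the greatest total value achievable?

640 score

Best value-per-unit is item 3 at 40/3, and filling with it alone uses length 16×3=48. No mix of the others beats 16×40 = 640.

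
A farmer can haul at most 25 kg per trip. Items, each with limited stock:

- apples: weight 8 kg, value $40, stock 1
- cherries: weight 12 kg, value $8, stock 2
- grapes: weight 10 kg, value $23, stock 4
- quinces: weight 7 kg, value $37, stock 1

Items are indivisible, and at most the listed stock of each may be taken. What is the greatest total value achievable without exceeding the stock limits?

$100

Top feasible selections:
- 1×apples + 1×grapes + 1×quinces: weight 25, value 100
- 1×apples + 1×quinces: weight 15, value 77
Best: $100.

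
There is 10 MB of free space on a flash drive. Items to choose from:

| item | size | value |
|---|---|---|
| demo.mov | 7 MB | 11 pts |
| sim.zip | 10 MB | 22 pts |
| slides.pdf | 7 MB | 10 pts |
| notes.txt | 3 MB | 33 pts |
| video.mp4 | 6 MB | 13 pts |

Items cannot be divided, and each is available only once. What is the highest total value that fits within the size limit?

46 pts

Check high-value combinations within 10 MB:
- notes.txt+video.mp4: size 3+6=9, value 33+13=46
- demo.mov+notes.txt: size 7+3=10, value 11+33=44
- slides.pdf+notes.txt: size 7+3=10, value 10+33=43
- notes.txt: size 3, value 33
Best: 46 pts.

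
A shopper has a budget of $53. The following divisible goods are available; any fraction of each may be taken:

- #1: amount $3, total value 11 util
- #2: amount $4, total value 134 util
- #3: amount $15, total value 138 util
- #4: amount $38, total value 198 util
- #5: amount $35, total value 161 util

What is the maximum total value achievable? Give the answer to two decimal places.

449.16

Take in order of value per unit:
- #2 (134/4 per unit): all 4 → value 134, running total 134.00
- #3 (138/15 per unit): all 15 → value 138, running total 272.00
- #4 (198/38 per unit): 34 of 38 → value 34×198/38 = 177.1579, running total 449.16
Total 449.16.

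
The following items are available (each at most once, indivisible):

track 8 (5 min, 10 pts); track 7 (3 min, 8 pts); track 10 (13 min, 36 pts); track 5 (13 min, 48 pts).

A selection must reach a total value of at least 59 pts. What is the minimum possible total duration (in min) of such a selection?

21

Subsets with value ≥ 59, sorted by total duration:
- track 8+track 7+track 5: duration 21, value 66
- track 10+track 5: duration 26, value 84
- track 7+track 10+track 5: duration 29, value 92
- track 8+track 10+track 5: duration 31, value 94
Minimum duration: 21 min.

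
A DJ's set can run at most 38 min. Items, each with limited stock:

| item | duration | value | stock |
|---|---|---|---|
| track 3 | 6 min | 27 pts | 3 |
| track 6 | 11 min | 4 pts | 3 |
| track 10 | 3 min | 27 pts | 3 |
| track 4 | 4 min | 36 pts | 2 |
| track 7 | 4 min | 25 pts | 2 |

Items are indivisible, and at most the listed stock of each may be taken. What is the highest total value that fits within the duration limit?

Best selections within duration 38 and stock limits:
- 2×track 3 + 3×track 10 + 2×track 4 + 2×track 7: duration 37, value 257
- 3×track 3 + 3×track 10 + 2×track 4: duration 35, value 234
Best: 257 pts.

257 pts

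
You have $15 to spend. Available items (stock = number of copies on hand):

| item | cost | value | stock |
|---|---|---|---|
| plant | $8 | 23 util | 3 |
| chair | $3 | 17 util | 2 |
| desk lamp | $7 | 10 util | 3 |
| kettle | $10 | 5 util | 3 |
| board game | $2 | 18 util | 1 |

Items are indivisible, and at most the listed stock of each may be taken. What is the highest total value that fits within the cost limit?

62 util

Best selections within cost 15 and stock limits:
- 2×chair + 1×desk lamp + 1×board game: cost 15, value 62
- 1×plant + 1×chair + 1×board game: cost 13, value 58
- 1×plant + 2×chair: cost 14, value 57
- 2×chair + 1×board game: cost 8, value 52
Best: 62 util.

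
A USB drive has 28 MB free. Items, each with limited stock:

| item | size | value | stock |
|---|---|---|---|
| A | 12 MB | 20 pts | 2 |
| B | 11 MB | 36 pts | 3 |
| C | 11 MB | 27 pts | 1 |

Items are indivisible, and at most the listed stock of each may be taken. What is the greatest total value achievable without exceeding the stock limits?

Best selections within size 28 and stock limits:
- 2×B: size 22, value 72
- 1×B + 1×C: size 22, value 63
Best: 72 pts.

72 pts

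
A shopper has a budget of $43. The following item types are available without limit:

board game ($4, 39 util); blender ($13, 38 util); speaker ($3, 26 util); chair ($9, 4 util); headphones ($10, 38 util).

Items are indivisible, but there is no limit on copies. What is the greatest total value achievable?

416 util

Best value-per-unit is board game at 39/4; filling with it alone gives 10×39 = 390.
Optimal mix: 10×board game + 1×speaker → cost 43, value 416.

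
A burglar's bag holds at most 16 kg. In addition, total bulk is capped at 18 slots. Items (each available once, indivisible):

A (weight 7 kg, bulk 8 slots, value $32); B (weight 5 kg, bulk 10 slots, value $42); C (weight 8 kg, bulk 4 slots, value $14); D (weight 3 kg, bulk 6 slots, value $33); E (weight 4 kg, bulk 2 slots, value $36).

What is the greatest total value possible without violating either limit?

$111

Feasible sets respecting both limits:
- B+D+E: weight 12, bulk 18, value 111
- A+D+E: weight 14, bulk 16, value 101
- C+D+E: weight 15, bulk 12, value 83
Best: $111.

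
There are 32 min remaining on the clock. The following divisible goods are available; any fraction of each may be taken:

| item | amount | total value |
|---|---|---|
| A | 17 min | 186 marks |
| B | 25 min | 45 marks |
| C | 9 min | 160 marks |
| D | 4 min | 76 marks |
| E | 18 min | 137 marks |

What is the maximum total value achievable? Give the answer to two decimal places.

437.22

Take in order of value per unit:
- D (76/4 per unit): all 4 → value 76, running total 76.00
- C (160/9 per unit): all 9 → value 160, running total 236.00
- A (186/17 per unit): all 17 → value 186, running total 422.00
- E (137/18 per unit): 2 of 18 → value 2×137/18 = 15.2222, running total 437.22
Total 437.22.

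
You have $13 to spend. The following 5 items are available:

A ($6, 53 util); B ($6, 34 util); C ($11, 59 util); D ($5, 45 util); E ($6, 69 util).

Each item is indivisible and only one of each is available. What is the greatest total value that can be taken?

122 util

Check high-value combinations within $13:
- A+E: cost 6+6=12, value 53+69=122
- D+E: cost 5+6=11, value 45+69=114
- B+E: cost 6+6=12, value 34+69=103
- A+D: cost 6+5=11, value 53+45=98
- A+B: cost 6+6=12, value 53+34=87
Best: 122 util.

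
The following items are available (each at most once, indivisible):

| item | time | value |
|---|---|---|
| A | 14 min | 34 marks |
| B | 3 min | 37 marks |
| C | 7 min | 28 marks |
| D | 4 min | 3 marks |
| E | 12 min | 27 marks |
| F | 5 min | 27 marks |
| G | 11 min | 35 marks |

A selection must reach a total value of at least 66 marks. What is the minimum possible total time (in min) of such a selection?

Subsets with value ≥ 66, sorted by total time:
- B+D+F: time 12, value 67
- B+G: time 14, value 72
Minimum time: 12 min.

12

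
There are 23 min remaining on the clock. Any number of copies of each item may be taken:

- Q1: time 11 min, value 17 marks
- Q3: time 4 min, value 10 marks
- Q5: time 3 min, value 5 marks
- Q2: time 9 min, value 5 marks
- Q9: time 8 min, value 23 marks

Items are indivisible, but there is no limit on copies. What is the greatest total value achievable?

61 marks

Best value-per-unit is Q9 at 23/8; filling with it alone gives 2×23 = 46.
Optimal mix: 1×Q3 + 1×Q5 + 2×Q9 → time 23, value 61.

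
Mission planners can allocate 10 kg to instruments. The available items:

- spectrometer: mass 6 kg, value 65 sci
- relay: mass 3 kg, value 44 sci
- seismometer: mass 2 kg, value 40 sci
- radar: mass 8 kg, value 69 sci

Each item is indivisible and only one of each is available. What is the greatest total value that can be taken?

109 sci

Check high-value combinations within 10 kg:
- spectrometer+relay: mass 6+3=9, value 65+44=109
- seismometer+radar: mass 2+8=10, value 40+69=109
- spectrometer+seismometer: mass 6+2=8, value 65+40=105
- relay+seismometer: mass 3+2=5, value 44+40=84
Best: 109 sci.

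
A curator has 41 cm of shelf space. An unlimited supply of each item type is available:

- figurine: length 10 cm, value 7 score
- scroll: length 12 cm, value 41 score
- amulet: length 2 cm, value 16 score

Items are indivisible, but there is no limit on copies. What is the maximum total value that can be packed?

Best value-per-unit is amulet at 16/2, and filling with it alone uses length 20×2=40. No mix of the others beats 20×16 = 320.

320 score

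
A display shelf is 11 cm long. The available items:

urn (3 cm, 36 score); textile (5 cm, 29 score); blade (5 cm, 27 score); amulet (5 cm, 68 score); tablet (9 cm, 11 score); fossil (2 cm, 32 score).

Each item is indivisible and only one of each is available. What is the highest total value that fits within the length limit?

136 score

This is a 0/1 knapsack; check combinations near the capacity.
- urn+amulet+fossil: length 3+5+2=10, value 36+68+32=136
- urn+amulet: length 3+5=8, value 36+68=104
- amulet+fossil: length 5+2=7, value 68+32=100
- textile+amulet: length 5+5=10, value 29+68=97
Best: 136 score.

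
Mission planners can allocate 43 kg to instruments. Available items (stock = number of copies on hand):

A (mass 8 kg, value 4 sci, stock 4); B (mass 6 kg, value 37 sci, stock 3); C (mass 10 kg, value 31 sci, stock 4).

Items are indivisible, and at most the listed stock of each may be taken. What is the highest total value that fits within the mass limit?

Top feasible selections:
- 3×B + 2×C: mass 38, value 173
- 2×B + 3×C: mass 42, value 167
- 1×A + 3×B + 1×C: mass 36, value 146
Best: 173 sci.

173 sci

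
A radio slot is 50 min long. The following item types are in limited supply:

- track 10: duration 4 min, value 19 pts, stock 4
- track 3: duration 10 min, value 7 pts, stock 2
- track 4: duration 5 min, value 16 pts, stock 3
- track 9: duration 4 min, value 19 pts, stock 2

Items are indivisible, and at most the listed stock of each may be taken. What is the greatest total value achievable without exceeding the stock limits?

169 pts

Top feasible selections:
- 4×track 10 + 1×track 3 + 3×track 4 + 2×track 9: duration 49, value 169
- 4×track 10 + 3×track 4 + 2×track 9: duration 39, value 162
Best: 169 pts.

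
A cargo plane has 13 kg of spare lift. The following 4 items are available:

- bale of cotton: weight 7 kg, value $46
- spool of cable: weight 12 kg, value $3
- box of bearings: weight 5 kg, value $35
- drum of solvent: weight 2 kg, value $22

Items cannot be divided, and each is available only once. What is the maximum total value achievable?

$81

Check high-value combinations within 13 kg:
- bale of cotton+box of bearings: weight 7+5=12, value 46+35=81
- bale of cotton+drum of solvent: weight 7+2=9, value 46+22=68
- box of bearings+drum of solvent: weight 5+2=7, value 35+22=57
Best: $81.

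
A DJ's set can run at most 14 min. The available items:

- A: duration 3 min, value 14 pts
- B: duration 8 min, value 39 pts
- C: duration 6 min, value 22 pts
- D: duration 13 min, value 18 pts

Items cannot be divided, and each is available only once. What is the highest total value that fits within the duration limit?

61 pts

This is a 0/1 knapsack; check combinations near the capacity.
- B+C: duration 8+6=14, value 39+22=61
- A+B: duration 3+8=11, value 14+39=53
- B: duration 8, value 39
- A+C: duration 3+6=9, value 14+22=36
- C: duration 6, value 22
Best: 61 pts.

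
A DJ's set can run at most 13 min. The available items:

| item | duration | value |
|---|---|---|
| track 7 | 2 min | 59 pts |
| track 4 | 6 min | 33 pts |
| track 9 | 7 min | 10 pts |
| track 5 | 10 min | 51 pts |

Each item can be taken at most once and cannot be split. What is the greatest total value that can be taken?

110 pts

Check high-value combinations within 13 min:
- track 7+track 5: duration 2+10=12, value 59+51=110
- track 7+track 4: duration 2+6=8, value 59+33=92
- track 7+track 9: duration 2+7=9, value 59+10=69
- track 7: duration 2, value 59
Best: 110 pts.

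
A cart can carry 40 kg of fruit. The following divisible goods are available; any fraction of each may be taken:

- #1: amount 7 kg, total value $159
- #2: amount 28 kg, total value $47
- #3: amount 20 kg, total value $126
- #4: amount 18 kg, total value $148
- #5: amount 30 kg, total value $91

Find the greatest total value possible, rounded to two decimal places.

401.50

Take in order of value per unit:
- #1 (159/7 per unit): all 7 → value 159, running total 159.00
- #4 (148/18 per unit): all 18 → value 148, running total 307.00
- #3 (126/20 per unit): 15 of 20 → value 15×126/20 = 94.5000, running total 401.50
Total 401.50.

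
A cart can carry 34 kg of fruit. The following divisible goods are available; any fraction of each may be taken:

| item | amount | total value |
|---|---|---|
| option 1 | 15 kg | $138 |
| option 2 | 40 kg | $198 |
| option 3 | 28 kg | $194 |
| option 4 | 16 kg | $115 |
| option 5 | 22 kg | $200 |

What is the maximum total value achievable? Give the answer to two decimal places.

310.73

Take in order of value per unit:
- option 1 (138/15 per unit): all 15 → value 138, running total 138.00
- option 5 (200/22 per unit): 19 of 22 → value 19×200/22 = 172.7273, running total 310.73
Total 310.73.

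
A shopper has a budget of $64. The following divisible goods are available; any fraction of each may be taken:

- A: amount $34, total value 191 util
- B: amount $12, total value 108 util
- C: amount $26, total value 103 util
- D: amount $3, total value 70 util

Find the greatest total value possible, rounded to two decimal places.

428.42

Take in order of value per unit:
- D (70/3 per unit): all 3 → value 70, running total 70.00
- B (108/12 per unit): all 12 → value 108, running total 178.00
- A (191/34 per unit): all 34 → value 191, running total 369.00
- C (103/26 per unit): 15 of 26 → value 15×103/26 = 59.4231, running total 428.42
Total 428.42.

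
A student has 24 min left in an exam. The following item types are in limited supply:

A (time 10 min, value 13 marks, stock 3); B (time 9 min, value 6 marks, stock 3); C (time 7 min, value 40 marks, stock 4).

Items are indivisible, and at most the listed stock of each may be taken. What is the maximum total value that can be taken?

Best selections within time 24 and stock limits:
- 3×C: time 21, value 120
- 1×A + 2×C: time 24, value 93
Best: 120 marks.

120 marks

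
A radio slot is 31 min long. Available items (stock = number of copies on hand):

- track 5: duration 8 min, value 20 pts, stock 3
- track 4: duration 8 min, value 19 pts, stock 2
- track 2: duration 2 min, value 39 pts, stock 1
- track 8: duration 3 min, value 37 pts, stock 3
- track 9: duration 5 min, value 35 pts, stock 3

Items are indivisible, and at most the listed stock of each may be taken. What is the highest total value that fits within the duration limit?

255 pts

Top feasible selections:
- 1×track 2 + 3×track 8 + 3×track 9: duration 26, value 255
- 1×track 5 + 1×track 2 + 3×track 8 + 2×track 9: duration 29, value 240
Best: 255 pts.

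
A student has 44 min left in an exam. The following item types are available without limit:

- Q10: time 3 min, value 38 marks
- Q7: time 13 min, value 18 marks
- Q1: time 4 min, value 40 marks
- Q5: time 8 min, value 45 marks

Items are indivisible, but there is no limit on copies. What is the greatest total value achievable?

Best value-per-unit is Q10 at 38/3; filling with it alone gives 14×38 = 532.
Optimal mix: 12×Q10 + 2×Q1 → time 44, value 536.

536 marks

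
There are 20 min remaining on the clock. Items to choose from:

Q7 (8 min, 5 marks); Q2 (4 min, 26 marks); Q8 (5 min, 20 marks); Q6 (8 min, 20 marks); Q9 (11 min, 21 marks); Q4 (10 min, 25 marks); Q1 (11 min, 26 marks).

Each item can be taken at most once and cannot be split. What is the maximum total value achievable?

72 marks

Check high-value combinations within 20 min:
- Q2+Q8+Q1: time 4+5+11=20, value 26+20+26=72
- Q2+Q8+Q4: time 4+5+10=19, value 26+20+25=71
- Q2+Q8+Q9: time 4+5+11=20, value 26+20+21=67
Best: 72 marks.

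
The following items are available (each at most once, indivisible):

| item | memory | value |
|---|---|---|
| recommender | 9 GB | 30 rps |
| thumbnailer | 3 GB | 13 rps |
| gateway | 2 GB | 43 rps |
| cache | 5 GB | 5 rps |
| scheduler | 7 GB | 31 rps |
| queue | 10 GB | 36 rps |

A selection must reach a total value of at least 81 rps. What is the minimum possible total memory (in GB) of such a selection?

12

Subsets with value ≥ 81, sorted by total memory:
- thumbnailer+gateway+scheduler: memory 12, value 87
- recommender+thumbnailer+gateway: memory 14, value 86
- thumbnailer+gateway+queue: memory 15, value 92
- thumbnailer+gateway+cache+scheduler: memory 17, value 92
Minimum memory: 12 GB.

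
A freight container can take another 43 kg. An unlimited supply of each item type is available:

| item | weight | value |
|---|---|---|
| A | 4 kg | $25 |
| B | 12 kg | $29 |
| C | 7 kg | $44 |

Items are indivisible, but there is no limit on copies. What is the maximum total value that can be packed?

Best value-per-unit is C at 44/7; filling with it alone gives 6×44 = 264.
Optimal mix: 2×A + 5×C → weight 43, value 270.

$270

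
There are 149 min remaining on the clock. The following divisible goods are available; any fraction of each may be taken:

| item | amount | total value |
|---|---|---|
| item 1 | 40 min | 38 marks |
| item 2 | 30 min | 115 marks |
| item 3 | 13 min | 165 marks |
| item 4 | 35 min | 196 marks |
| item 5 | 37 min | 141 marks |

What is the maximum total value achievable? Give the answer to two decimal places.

Take in order of value per unit:
- item 3 (165/13 per unit): all 13 → value 165, running total 165.00
- item 4 (196/35 per unit): all 35 → value 196, running total 361.00
- item 2 (115/30 per unit): all 30 → value 115, running total 476.00
- item 5 (141/37 per unit): all 37 → value 141, running total 617.00
- item 1 (38/40 per unit): 34 of 40 → value 34×38/40 = 32.3000, running total 649.30
Total 649.30.

649.30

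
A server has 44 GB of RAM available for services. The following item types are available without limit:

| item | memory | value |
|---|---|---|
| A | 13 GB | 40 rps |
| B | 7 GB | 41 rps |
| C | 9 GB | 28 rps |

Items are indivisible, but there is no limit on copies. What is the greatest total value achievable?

Best value-per-unit is B at 41/7, and filling with it alone uses memory 6×7=42. No mix of the others beats 6×41 = 246.

246 rps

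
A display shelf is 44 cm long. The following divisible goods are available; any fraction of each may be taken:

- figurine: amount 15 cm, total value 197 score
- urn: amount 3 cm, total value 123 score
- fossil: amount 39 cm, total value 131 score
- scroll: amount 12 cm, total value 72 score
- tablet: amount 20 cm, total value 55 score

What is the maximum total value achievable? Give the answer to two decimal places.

439.03

Take in order of value per unit:
- urn (123/3 per unit): all 3 → value 123, running total 123.00
- figurine (197/15 per unit): all 15 → value 197, running total 320.00
- scroll (72/12 per unit): all 12 → value 72, running total 392.00
- fossil (131/39 per unit): 14 of 39 → value 14×131/39 = 47.0256, running total 439.03
Total 439.03.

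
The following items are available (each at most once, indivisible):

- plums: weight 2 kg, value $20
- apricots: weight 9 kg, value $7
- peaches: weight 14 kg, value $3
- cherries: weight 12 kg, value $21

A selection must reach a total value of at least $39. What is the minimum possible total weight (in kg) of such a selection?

14

Subsets with value ≥ 39, sorted by total weight:
- plums+cherries: weight 14, value 41
- plums+apricots+cherries: weight 23, value 48
- plums+peaches+cherries: weight 28, value 44
Minimum weight: 14 kg.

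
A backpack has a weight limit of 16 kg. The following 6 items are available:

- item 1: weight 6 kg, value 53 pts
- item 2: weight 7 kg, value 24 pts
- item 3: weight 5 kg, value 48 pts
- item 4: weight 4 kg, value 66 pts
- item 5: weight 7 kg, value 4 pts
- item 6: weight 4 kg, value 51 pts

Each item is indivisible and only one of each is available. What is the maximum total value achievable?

This is a 0/1 knapsack; check combinations near the capacity.
- item 1+item 4+item 6: weight 6+4+4=14, value 53+66+51=170
- item 1+item 3+item 4: weight 6+5+4=15, value 53+48+66=167
- item 3+item 4+item 6: weight 5+4+4=13, value 48+66+51=165
Best: 170 pts.

170 pts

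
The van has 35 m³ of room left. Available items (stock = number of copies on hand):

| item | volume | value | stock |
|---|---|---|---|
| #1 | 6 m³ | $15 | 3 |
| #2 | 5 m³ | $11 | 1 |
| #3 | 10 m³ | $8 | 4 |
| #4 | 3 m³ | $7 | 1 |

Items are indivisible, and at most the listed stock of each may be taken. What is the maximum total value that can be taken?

Best selections within volume 35 and stock limits:
- 3×#1 + 1×#2 + 1×#3: volume 33, value 64
- 3×#1 + 1×#2 + 1×#4: volume 26, value 63
Best: $64.

$64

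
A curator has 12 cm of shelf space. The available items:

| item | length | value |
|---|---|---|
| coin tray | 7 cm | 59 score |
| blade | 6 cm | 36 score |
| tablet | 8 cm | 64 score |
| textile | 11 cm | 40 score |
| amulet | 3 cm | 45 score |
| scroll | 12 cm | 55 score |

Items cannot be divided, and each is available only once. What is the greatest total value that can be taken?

Check high-value combinations within 12 cm:
- tablet+amulet: length 8+3=11, value 64+45=109
- coin tray+amulet: length 7+3=10, value 59+45=104
- blade+amulet: length 6+3=9, value 36+45=81
Best: 109 score.

109 score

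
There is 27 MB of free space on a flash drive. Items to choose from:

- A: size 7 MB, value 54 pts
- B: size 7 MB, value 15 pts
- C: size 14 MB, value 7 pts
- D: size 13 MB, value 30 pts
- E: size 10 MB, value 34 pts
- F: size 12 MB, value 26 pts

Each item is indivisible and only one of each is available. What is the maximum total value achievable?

103 pts

Check high-value combinations within 27 MB:
- A+B+E: size 7+7+10=24, value 54+15+34=103
- A+B+D: size 7+7+13=27, value 54+15+30=99
- A+B+F: size 7+7+12=26, value 54+15+26=95
Best: 103 pts.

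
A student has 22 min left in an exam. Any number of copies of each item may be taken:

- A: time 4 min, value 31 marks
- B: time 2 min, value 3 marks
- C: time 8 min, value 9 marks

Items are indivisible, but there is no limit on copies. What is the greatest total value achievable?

Best value-per-unit is A at 31/4; filling with it alone gives 5×31 = 155.
Optimal mix: 5×A + 1×B → time 22, value 158.

158 marks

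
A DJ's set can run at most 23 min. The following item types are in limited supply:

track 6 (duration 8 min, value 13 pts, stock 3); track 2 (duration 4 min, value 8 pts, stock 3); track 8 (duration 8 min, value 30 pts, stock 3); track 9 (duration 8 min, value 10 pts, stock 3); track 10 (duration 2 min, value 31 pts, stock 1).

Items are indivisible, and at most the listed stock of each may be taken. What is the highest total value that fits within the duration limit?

Top feasible selections:
- 1×track 2 + 2×track 8 + 1×track 10: duration 22, value 99
- 2×track 8 + 1×track 10: duration 18, value 91
Best: 99 pts.

99 pts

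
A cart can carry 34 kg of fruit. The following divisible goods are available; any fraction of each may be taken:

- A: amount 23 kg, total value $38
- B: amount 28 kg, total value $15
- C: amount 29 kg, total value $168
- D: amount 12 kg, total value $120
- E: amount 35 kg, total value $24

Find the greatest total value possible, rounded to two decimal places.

247.45

Take in order of value per unit:
- D (120/12 per unit): all 12 → value 120, running total 120.00
- C (168/29 per unit): 22 of 29 → value 22×168/29 = 127.4483, running total 247.45
Total 247.45.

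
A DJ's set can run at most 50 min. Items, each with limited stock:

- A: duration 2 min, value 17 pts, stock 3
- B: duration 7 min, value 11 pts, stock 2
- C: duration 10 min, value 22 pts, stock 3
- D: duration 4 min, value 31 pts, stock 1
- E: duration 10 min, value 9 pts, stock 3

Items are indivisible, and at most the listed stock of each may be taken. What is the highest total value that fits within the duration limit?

159 pts

Top feasible selections:
- 3×A + 1×B + 3×C + 1×D: duration 47, value 159
- 3×A + 3×C + 1×D + 1×E: duration 50, value 157
Best: 159 pts.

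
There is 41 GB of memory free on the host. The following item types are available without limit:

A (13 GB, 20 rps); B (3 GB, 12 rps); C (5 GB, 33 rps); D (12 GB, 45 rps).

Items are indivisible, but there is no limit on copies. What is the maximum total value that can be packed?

264 rps

Best value-per-unit is C at 33/5, and filling with it alone uses memory 8×5=40. No mix of the others beats 8×33 = 264.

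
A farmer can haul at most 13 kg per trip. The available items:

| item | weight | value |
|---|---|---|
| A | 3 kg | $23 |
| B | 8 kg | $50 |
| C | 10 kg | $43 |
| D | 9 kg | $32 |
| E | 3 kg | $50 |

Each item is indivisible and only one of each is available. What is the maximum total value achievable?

Check high-value combinations within 13 kg:
- B+E: weight 8+3=11, value 50+50=100
- C+E: weight 10+3=13, value 43+50=93
- D+E: weight 9+3=12, value 32+50=82
Best: $100.

$100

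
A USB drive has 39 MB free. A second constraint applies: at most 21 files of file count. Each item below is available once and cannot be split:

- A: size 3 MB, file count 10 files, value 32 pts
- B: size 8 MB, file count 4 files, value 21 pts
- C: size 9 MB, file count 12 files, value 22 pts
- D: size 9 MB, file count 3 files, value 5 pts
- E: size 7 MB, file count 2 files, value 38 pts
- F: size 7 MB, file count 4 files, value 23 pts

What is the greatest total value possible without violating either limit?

Feasible sets respecting both limits:
- A+B+E+F: size 25, file count 20, value 114
- A+D+E+F: size 26, file count 19, value 98
- A+B+D+E: size 27, file count 19, value 96
Best: 114 pts.

114 pts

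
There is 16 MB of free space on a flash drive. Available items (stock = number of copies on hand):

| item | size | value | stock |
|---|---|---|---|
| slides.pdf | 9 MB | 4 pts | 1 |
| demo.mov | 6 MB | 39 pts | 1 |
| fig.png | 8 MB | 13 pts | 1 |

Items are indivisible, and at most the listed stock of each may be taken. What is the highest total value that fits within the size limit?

52 pts

Best selections within size 16 and stock limits:
- 1×demo.mov + 1×fig.png: size 14, value 52
- 1×slides.pdf + 1×demo.mov: size 15, value 43
- 1×demo.mov: size 6, value 39
- 1×fig.png: size 8, value 13
Best: 52 pts.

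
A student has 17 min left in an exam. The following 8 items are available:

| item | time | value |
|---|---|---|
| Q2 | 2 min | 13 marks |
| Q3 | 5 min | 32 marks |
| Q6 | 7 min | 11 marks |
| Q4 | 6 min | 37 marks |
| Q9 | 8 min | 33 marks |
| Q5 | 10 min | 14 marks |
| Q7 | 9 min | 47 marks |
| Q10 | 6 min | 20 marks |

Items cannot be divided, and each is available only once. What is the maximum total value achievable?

97 marks

Check high-value combinations within 17 min:
- Q2+Q4+Q7: time 2+6+9=17, value 13+37+47=97
- Q2+Q3+Q7: time 2+5+9=16, value 13+32+47=92
- Q3+Q4+Q10: time 5+6+6=17, value 32+37+20=89
- Q4+Q7: time 6+9=15, value 37+47=84
Best: 97 marks.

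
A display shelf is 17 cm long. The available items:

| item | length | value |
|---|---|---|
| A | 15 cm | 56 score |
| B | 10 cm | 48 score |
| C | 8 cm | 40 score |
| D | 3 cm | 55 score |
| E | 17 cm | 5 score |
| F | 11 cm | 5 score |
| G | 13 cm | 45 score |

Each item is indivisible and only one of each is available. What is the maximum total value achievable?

This is a 0/1 knapsack; check combinations near the capacity.
- B+D: length 10+3=13, value 48+55=103
- D+G: length 3+13=16, value 55+45=100
- C+D: length 8+3=11, value 40+55=95
- D+F: length 3+11=14, value 55+5=60
- A: length 15, value 56
Best: 103 score.

103 score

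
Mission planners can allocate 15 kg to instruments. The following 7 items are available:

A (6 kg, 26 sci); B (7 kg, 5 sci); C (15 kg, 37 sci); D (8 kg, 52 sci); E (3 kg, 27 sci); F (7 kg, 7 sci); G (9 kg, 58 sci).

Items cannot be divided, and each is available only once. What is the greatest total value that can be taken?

This is a 0/1 knapsack; check combinations near the capacity.
- E+G: mass 3+9=12, value 27+58=85
- A+G: mass 6+9=15, value 26+58=84
- D+E: mass 8+3=11, value 52+27=79
- A+D: mass 6+8=14, value 26+52=78
Best: 85 sci.

85 sci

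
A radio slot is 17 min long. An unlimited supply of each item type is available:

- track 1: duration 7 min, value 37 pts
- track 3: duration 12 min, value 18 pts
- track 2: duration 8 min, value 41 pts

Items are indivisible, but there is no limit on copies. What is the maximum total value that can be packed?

Best value-per-unit is track 1 at 37/7; filling with it alone gives 2×37 = 74.
Optimal mix: 2×track 2 → duration 16, value 82.

82 pts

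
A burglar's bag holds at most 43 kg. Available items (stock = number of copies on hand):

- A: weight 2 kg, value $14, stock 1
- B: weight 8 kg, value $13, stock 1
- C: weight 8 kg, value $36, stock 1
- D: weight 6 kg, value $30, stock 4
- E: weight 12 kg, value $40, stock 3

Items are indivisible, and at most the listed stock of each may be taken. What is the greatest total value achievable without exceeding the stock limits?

$183

Best selections within weight 43 and stock limits:
- 1×A + 1×B + 1×C + 4×D: weight 42, value 183
- 1×A + 1×C + 3×D + 1×E: weight 40, value 180
- 1×A + 4×D + 1×E: weight 38, value 174
- 1×A + 1×C + 4×D: weight 34, value 170
Best: $183.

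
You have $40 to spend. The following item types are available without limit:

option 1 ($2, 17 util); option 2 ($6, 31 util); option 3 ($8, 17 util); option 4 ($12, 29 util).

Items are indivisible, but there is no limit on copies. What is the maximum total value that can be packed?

Best value-per-unit is option 1 at 17/2, and filling with it alone uses cost 20×2=40. No mix of the others beats 20×17 = 340.

340 util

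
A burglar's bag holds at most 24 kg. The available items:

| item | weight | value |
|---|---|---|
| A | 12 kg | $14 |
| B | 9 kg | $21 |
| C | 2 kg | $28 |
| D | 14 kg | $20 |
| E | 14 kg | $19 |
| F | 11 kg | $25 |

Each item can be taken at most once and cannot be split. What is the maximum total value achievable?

This is a 0/1 knapsack; check combinations near the capacity.
- B+C+F: weight 9+2+11=22, value 21+28+25=74
- A+B+C: weight 12+9+2=23, value 14+21+28=63
- C+F: weight 2+11=13, value 28+25=53
Best: $74.

$74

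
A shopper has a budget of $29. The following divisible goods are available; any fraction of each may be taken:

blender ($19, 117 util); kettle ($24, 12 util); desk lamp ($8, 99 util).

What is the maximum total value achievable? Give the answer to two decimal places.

Take in order of value per unit:
- desk lamp (99/8 per unit): all 8 → value 99, running total 99.00
- blender (117/19 per unit): all 19 → value 117, running total 216.00
- kettle (12/24 per unit): 2 of 24 → value 2×12/24 = 1.0000, running total 217.00
Total 217.00.

217.00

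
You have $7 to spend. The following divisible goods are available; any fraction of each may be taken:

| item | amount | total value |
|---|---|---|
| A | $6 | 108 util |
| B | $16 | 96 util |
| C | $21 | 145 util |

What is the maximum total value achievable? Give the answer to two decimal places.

Take in order of value per unit:
- A (108/6 per unit): all 6 → value 108, running total 108.00
- C (145/21 per unit): 1 of 21 → value 1×145/21 = 6.9048, running total 114.90
Total 114.90.

114.90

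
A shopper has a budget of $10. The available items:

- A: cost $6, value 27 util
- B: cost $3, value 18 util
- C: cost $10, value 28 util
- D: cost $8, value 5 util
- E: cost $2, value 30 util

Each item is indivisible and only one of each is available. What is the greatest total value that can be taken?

Check high-value combinations within $10:
- A+E: cost 6+2=8, value 27+30=57
- B+E: cost 3+2=5, value 18+30=48
- A+B: cost 6+3=9, value 27+18=45
- D+E: cost 8+2=10, value 5+30=35
Best: 57 util.

57 util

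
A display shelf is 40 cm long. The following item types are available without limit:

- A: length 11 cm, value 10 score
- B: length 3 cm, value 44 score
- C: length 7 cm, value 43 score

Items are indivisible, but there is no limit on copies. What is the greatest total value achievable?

Best value-per-unit is B at 44/3, and filling with it alone uses length 13×3=39. No mix of the others beats 13×44 = 572.

572 score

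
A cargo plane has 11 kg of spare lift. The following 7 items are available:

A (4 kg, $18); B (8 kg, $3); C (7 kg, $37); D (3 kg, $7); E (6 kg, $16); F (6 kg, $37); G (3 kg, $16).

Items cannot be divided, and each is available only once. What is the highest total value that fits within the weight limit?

$55

Check high-value combinations within 11 kg:
- A+F: weight 4+6=10, value 18+37=55
- A+C: weight 4+7=11, value 18+37=55
- F+G: weight 6+3=9, value 37+16=53
Best: $55.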